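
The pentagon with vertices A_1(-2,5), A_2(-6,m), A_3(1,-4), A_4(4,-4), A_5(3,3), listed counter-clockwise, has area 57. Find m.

The doubled signed area Σ (x_i y_{i+1} − x_{i+1} y_i) is linear in m.
With m=0 it equals 111; the coefficient of m is -3 (from the two edges through A_2).
So -3·m + 111 = 2·57 = 114 ⇒ m = -1.

-1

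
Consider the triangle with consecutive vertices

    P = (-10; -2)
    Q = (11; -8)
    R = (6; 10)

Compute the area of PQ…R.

174

P→Q: (-10)(-8) − (11)(-2) = 102
Q→R: (11)(10) − (6)(-8) = 158
R→P: (6)(-2) − (-10)(10) = 88
Σ = 348
Area = |Σ|/2 = 174.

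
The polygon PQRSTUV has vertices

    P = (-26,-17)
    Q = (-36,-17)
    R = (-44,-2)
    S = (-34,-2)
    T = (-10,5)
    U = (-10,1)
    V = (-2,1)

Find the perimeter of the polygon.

|PQ| = √((-10)² + (0)²) = √100 = 10
|QR| = √((-8)² + (15)²) = √289 = 17
|RS| = √((10)² + (0)²) = √100 = 10
|ST| = √((24)² + (7)²) = √625 = 25
|TU| = √((0)² + (-4)²) = √16 = 4
|UV| = √((8)² + (0)²) = √64 = 8
|VP| = √((-24)² + (-18)²) = √900 = 30
Perimeter = 10 + 17 + 10 + 25 + 4 + 8 + 30 = 104.

104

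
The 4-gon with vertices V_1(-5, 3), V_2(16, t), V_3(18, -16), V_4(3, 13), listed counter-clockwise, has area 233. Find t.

The doubled signed area Σ (x_i y_{i+1} − x_{i+1} y_i) is linear in t.
With t=0 it equals 52; the coefficient of t is -23 (from the two edges through V_2).
So -23·t + 52 = 2·233 = 466 ⇒ t = -18.

-18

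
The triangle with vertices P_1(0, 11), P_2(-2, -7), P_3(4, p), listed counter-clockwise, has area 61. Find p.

The doubled signed area Σ (x_i y_{i+1} − x_{i+1} y_i) is linear in p.
With p=0 it equals 94; the coefficient of p is -2 (from the two edges through P_3).
So -2·p + 94 = 2·61 = 122 ⇒ p = -14.

-14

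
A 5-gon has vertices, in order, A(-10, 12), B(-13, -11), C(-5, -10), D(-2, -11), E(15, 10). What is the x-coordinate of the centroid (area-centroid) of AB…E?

-164/89

Apply the surveyor's formula. First the cross-terms c_i = x_i·y_{i+1} − x_{i+1}·y_i:
  266, 75, 35, 145, 280  ⇒  2A = 801, A = 400.5.
Then Σ (x_i + x_{i+1})·c_i = -4428, so x̄ = -4428 / (6·400.5) = -164/89.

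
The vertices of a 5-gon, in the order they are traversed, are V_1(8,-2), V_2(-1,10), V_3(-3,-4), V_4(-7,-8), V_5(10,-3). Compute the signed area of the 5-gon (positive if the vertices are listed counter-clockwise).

Apply Gauss's area formula: 2A = Σ (x_i·y_{i+1} − x_{i+1}·y_i), indices taken mod 5.
V_1→V_2: (8)(10) − (-1)(-2) = 78
V_2→V_3: (-1)(-4) − (-3)(10) = 34
V_3→V_4: (-3)(-8) − (-7)(-4) = -4
V_4→V_5: (-7)(-3) − (10)(-8) = 101
V_5→V_1: (10)(-2) − (8)(-3) = 4
Σ = 213
Signed area = Σ/2 = 106.5 (positive ⇒ counter-clockwise traversal).

106.5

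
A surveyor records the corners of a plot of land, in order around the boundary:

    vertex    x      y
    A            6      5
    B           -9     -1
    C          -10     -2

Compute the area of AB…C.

Σ = (39) + (8) + (-38) = 9
Area = |Σ|/2 = 4.5.

4.5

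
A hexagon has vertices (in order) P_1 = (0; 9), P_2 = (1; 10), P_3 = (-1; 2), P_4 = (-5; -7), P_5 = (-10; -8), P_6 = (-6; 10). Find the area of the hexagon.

Σ = (-9) + (12) + (17) + (-30) + (-148) + (-54) = -212
Area = |Σ|/2 = 106.

106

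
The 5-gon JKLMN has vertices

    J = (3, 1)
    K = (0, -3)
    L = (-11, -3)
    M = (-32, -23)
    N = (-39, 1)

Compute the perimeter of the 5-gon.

112

|JK| = √((-3)² + (-4)²) = √25 = 5
|KL| = √((-11)² + (0)²) = √121 = 11
|LM| = √((-21)² + (-20)²) = √841 = 29
|MN| = √((-7)² + (24)²) = √625 = 25
|NJ| = √((42)² + (0)²) = √1764 = 42
Perimeter = 5 + 11 + 29 + 25 + 42 = 112.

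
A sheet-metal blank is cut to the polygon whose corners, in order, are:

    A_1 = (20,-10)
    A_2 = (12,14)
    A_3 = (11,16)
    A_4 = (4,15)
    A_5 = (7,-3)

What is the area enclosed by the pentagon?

206

A_1→A_2: (20)(14) − (12)(-10) = 400
A_2→A_3: (12)(16) − (11)(14) = 38
A_3→A_4: (11)(15) − (4)(16) = 101
A_4→A_5: (4)(-3) − (7)(15) = -117
A_5→A_1: (7)(-10) − (20)(-3) = -10
Σ = 412
Area = |Σ|/2 = 206.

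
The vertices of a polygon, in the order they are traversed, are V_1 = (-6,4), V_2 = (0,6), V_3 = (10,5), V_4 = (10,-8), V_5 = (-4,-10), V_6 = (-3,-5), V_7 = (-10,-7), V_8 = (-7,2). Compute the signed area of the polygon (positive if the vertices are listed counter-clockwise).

Apply the shoelace (surveyor's) formula: 2A = Σ (x_i·y_{i+1} − x_{i+1}·y_i), indices taken mod 8.
Σ = (-36) + (-60) + (-130) + (-132) + (-10) + (-29) + (-69) + (-16) = -482
Signed area = Σ/2 = -241 (negative ⇒ clockwise traversal).

-241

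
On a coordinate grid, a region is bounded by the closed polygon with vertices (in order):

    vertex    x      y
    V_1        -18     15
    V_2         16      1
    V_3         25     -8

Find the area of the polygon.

90

Apply the shoelace (surveyor's) formula: 2A = Σ (x_i·y_{i+1} − x_{i+1}·y_i), indices taken mod 3.
Σ = (-258) + (-153) + (231) = -180
Area = |Σ|/2 = 90.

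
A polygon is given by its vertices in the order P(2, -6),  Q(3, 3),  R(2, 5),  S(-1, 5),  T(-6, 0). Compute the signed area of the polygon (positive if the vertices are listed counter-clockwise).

Cross-terms: 24, 9, 15, 30, 36  ⇒  Σ = 114
Signed area = Σ/2 = 57 (positive ⇒ counter-clockwise traversal).

57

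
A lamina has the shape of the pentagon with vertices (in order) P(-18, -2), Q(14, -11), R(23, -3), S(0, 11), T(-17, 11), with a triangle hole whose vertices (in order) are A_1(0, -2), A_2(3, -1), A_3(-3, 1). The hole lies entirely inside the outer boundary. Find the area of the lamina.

548.5

Outer boundary:
Apply the surveyor's formula: 2A = Σ (x_i·y_{i+1} − x_{i+1}·y_i), indices taken mod 5.
Cross-terms: 226, 211, 253, 187, 232  ⇒  Σ = 1109
Area = |Σ|/2 = 554.5.
Hole:
A_1→A_2: (0)(-1) − (3)(-2) = 6
A_2→A_3: (3)(1) − (-3)(-1) = 0
A_3→A_1: (-3)(-2) − (0)(1) = 6
Σ = 12
Area = |Σ|/2 = 6.
Net area = 554.5 − 6 = 548.5.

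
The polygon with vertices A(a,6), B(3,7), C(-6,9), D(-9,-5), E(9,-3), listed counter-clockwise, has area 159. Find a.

The doubled signed area Σ (x_i y_{i+1} − x_{i+1} y_i) is linear in a.
With a=0 it equals 288; the coefficient of a is 10 (from the two edges through A).
So 10·a + 288 = 2·159 = 318 ⇒ a = 3.

3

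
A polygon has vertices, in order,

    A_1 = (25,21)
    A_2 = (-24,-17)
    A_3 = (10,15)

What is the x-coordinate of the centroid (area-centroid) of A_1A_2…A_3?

11/3

Apply Gauss's area formula. First the cross-terms c_i = x_i·y_{i+1} − x_{i+1}·y_i:
  79, -190, -165  ⇒  2A = -276, A = -138.
Then Σ (x_i + x_{i+1})·c_i = -3036, so x̄ = -3036 / (6·(-138)) = 11/3.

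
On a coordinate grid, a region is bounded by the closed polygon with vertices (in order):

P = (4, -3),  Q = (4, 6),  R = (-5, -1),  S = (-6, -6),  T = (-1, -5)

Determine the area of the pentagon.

Apply the shoelace (surveyor's) formula: 2A = Σ (x_i·y_{i+1} − x_{i+1}·y_i), indices taken mod 5.
Σ = (36) + (26) + (24) + (24) + (23) = 133
Area = |Σ|/2 = 66.5.

66.5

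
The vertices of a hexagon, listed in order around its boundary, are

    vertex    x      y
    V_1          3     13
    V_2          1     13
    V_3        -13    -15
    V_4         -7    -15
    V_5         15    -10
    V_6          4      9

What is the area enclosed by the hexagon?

382.5

Apply the shoelace (surveyor's) formula: 2A = Σ (x_i·y_{i+1} − x_{i+1}·y_i), indices taken mod 6.
Σ = (26) + (154) + (90) + (295) + (175) + (25) = 765
Area = |Σ|/2 = 382.5.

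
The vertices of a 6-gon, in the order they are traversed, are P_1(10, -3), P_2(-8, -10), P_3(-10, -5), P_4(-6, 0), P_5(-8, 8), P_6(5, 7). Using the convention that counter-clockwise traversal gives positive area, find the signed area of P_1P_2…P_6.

-221.5

Apply the surveyor's formula: 2A = Σ (x_i·y_{i+1} − x_{i+1}·y_i), indices taken mod 6.
Cross-terms: -124, -60, -30, -48, -96, -85  ⇒  Σ = -443
Signed area = Σ/2 = -221.5 (negative ⇒ clockwise traversal).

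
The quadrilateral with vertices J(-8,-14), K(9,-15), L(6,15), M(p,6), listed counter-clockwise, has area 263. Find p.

1

The doubled signed area Σ (x_i y_{i+1} − x_{i+1} y_i) is linear in p.
With p=0 it equals 555; the coefficient of p is -29 (from the two edges through M).
So -29·p + 555 = 2·263 = 526 ⇒ p = 1.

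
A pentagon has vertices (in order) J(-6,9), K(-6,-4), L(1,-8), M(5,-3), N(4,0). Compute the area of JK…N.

Apply Gauss's area formula: 2A = Σ (x_i·y_{i+1} − x_{i+1}·y_i), indices taken mod 5.
J→K: (-6)(-4) − (-6)(9) = 78
K→L: (-6)(-8) − (1)(-4) = 52
L→M: (1)(-3) − (5)(-8) = 37
M→N: (5)(0) − (4)(-3) = 12
N→J: (4)(9) − (-6)(0) = 36
Σ = 215
Area = |Σ|/2 = 107.5.

107.5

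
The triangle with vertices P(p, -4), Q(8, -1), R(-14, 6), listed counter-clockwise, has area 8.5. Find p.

15

Write out the shoelace sum; only the two edges meeting at P involve p:
2·Area = [((-14)·(-4) − p·6) + (p·(-1) − 8·(-4))] + 34
       = -7·p + 122 = 17
⇒ p = 15.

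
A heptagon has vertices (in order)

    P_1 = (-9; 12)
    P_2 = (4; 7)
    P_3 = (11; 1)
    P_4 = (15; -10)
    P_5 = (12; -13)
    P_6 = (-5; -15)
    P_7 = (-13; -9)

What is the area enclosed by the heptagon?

508

Σ = (-111) + (-73) + (-125) + (-75) + (-245) + (-150) + (-237) = -1016
Area = |Σ|/2 = 508.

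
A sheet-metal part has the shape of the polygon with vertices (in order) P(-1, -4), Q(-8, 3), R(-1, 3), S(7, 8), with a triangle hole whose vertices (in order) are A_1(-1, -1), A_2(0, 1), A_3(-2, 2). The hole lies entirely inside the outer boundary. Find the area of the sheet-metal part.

50

Outer boundary:
P→Q: (-1)(3) − (-8)(-4) = -35
Q→R: (-8)(3) − (-1)(3) = -21
R→S: (-1)(8) − (7)(3) = -29
S→P: (7)(-4) − (-1)(8) = -20
Σ = -105
Area = |Σ|/2 = 52.5.
Hole:
Apply the shoelace (surveyor's) formula: 2A = Σ (x_i·y_{i+1} − x_{i+1}·y_i), indices taken mod 3.
Σ = (-1) + (2) + (4) = 5
Area = |Σ|/2 = 2.5.
Net area = 52.5 − 2.5 = 50.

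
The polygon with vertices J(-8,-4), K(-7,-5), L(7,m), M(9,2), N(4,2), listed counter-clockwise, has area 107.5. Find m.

Write out the shoelace sum; only the two edges meeting at L involve m:
2·Area = [((-7)·m − 7·(-5)) + (7·2 − 9·m)] + 22
       = -16·m + 71 = 215
⇒ m = -9.

-9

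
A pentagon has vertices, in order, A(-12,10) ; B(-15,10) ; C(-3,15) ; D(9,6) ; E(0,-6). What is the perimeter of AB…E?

66

|AB| = √((-3)² + (0)²) = √9 = 3
|BC| = √((12)² + (5)²) = √169 = 13
|CD| = √((12)² + (-9)²) = √225 = 15
|DE| = √((-9)² + (-12)²) = √225 = 15
|EA| = √((-12)² + (16)²) = √400 = 20
Perimeter = 3 + 13 + 15 + 15 + 20 = 66.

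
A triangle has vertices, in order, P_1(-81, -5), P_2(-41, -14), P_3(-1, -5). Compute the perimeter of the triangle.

|P_1P_2| = √((40)² + (-9)²) = √1681 = 41
|P_2P_3| = √((40)² + (9)²) = √1681 = 41
|P_3P_1| = √((-80)² + (0)²) = √6400 = 80
Perimeter = 41 + 41 + 80 = 162.

162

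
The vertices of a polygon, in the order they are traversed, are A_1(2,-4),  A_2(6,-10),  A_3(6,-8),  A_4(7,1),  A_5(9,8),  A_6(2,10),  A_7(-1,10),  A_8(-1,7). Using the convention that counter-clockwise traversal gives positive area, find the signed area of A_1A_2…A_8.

111

Apply the surveyor's formula: 2A = Σ (x_i·y_{i+1} − x_{i+1}·y_i), indices taken mod 8.
A_1→A_2: (2)(-10) − (6)(-4) = 4
A_2→A_3: (6)(-8) − (6)(-10) = 12
A_3→A_4: (6)(1) − (7)(-8) = 62
A_4→A_5: (7)(8) − (9)(1) = 47
A_5→A_6: (9)(10) − (2)(8) = 74
A_6→A_7: (2)(10) − (-1)(10) = 30
A_7→A_8: (-1)(7) − (-1)(10) = 3
A_8→A_1: (-1)(-4) − (2)(7) = -10
Σ = 222
Signed area = Σ/2 = 111 (positive ⇒ counter-clockwise traversal).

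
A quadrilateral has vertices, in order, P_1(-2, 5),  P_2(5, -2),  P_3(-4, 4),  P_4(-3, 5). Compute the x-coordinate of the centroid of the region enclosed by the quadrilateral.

Apply the surveyor's formula. First the cross-terms c_i = x_i·y_{i+1} − x_{i+1}·y_i:
  -21, 12, -8, -5  ⇒  2A = -22, A = -11.
Then Σ (x_i + x_{i+1})·c_i = 30, so x̄ = 30 / (6·(-11)) = -5/11.

-5/11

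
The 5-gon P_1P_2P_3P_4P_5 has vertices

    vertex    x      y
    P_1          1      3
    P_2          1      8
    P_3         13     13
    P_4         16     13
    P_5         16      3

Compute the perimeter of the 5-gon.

46

|P_1P_2| = √((0)² + (5)²) = √25 = 5
|P_2P_3| = √((12)² + (5)²) = √169 = 13
|P_3P_4| = √((3)² + (0)²) = √9 = 3
|P_4P_5| = √((0)² + (-10)²) = √100 = 10
|P_5P_1| = √((-15)² + (0)²) = √225 = 15
Perimeter = 5 + 13 + 3 + 10 + 15 = 46.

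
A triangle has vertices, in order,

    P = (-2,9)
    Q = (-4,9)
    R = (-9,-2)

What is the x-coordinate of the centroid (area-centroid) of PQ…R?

Apply the shoelace formula. First the cross-terms c_i = x_i·y_{i+1} − x_{i+1}·y_i:
  18, 89, -85  ⇒  2A = 22, A = 11.
Then Σ (x_i + x_{i+1})·c_i = -330, so x̄ = -330 / (6·11) = -5.

-5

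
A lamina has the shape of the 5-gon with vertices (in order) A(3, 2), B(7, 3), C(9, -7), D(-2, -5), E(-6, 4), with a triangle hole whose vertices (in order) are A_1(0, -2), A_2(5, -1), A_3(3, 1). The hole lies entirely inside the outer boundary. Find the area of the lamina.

Outer boundary:
Apply the shoelace formula: 2A = Σ (x_i·y_{i+1} − x_{i+1}·y_i), indices taken mod 5.
Σ = (-5) + (-76) + (-59) + (-38) + (-24) = -202
Area = |Σ|/2 = 101.
Hole:
Apply the shoelace formula: 2A = Σ (x_i·y_{i+1} − x_{i+1}·y_i), indices taken mod 3.
A_1→A_2: (0)(-1) − (5)(-2) = 10
A_2→A_3: (5)(1) − (3)(-1) = 8
A_3→A_1: (3)(-2) − (0)(1) = -6
Σ = 12
Area = |Σ|/2 = 6.
Net area = 101 − 6 = 95.

95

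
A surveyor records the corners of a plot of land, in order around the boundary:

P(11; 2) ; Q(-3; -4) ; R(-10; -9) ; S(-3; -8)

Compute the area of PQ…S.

42

Apply Gauss's area formula: 2A = Σ (x_i·y_{i+1} − x_{i+1}·y_i), indices taken mod 4.
Σ = (-38) + (-13) + (53) + (82) = 84
Area = |Σ|/2 = 42.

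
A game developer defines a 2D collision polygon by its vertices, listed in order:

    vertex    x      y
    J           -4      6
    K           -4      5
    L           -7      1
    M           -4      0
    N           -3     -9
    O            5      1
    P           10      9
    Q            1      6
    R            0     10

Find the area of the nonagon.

126.5

J→K: (-4)(5) − (-4)(6) = 4
K→L: (-4)(1) − (-7)(5) = 31
L→M: (-7)(0) − (-4)(1) = 4
M→N: (-4)(-9) − (-3)(0) = 36
N→O: (-3)(1) − (5)(-9) = 42
O→P: (5)(9) − (10)(1) = 35
P→Q: (10)(6) − (1)(9) = 51
Q→R: (1)(10) − (0)(6) = 10
R→J: (0)(6) − (-4)(10) = 40
Σ = 253
Area = |Σ|/2 = 126.5.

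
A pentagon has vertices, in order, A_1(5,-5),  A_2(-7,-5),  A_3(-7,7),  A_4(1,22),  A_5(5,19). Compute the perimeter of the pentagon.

70

|A_1A_2| = √((-12)² + (0)²) = √144 = 12
|A_2A_3| = √((0)² + (12)²) = √144 = 12
|A_3A_4| = √((8)² + (15)²) = √289 = 17
|A_4A_5| = √((4)² + (-3)²) = √25 = 5
|A_5A_1| = √((0)² + (-24)²) = √576 = 24
Perimeter = 12 + 12 + 17 + 5 + 24 = 70.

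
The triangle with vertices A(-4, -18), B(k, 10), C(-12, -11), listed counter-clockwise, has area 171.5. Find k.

The doubled signed area Σ (x_i y_{i+1} − x_{i+1} y_i) is linear in k.
With k=0 it equals 252; the coefficient of k is 7 (from the two edges through B).
So 7·k + 252 = 2·171.5 = 343 ⇒ k = 13.

13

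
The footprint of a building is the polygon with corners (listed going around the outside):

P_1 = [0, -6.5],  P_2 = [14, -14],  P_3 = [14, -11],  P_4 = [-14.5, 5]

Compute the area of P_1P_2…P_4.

68.875

Apply the surveyor's formula: 2A = Σ (x_i·y_{i+1} − x_{i+1}·y_i), indices taken mod 4.
Σ = (91) + (42) + (-89.5) + (94.25) = 137.75
Area = |Σ|/2 = 68.875.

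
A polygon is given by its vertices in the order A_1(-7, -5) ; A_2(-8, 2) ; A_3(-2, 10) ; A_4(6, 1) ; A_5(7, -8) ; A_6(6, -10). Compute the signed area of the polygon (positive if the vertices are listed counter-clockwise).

Apply the shoelace (surveyor's) formula: 2A = Σ (x_i·y_{i+1} − x_{i+1}·y_i), indices taken mod 6.
Σ = (-54) + (-76) + (-62) + (-55) + (-22) + (-100) = -369
Signed area = Σ/2 = -184.5 (negative ⇒ clockwise traversal).

-184.5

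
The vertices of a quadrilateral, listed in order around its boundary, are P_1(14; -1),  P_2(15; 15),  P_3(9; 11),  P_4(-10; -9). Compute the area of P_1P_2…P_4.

210

Σ = (225) + (30) + (29) + (136) = 420
Area = |Σ|/2 = 210.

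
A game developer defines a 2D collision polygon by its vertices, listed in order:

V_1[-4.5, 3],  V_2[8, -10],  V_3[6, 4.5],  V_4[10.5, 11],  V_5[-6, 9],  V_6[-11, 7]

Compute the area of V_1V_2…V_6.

175.875

Apply Gauss's area formula: 2A = Σ (x_i·y_{i+1} − x_{i+1}·y_i), indices taken mod 6.
Cross-terms: 21, 96, 18.75, 160.5, 57, -1.5  ⇒  Σ = 351.75
Area = |Σ|/2 = 175.875.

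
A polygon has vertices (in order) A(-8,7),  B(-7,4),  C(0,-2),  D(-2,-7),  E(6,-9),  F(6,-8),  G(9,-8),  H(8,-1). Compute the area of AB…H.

A→B: (-8)(4) − (-7)(7) = 17
B→C: (-7)(-2) − (0)(4) = 14
C→D: (0)(-7) − (-2)(-2) = -4
D→E: (-2)(-9) − (6)(-7) = 60
E→F: (6)(-8) − (6)(-9) = 6
F→G: (6)(-8) − (9)(-8) = 24
G→H: (9)(-1) − (8)(-8) = 55
H→A: (8)(7) − (-8)(-1) = 48
Σ = 220
Area = |Σ|/2 = 110.

110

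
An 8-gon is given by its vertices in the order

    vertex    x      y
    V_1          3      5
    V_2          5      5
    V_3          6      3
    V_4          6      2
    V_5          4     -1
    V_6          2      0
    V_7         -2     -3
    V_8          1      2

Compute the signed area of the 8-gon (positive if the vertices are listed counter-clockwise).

Apply the shoelace (surveyor's) formula: 2A = Σ (x_i·y_{i+1} − x_{i+1}·y_i), indices taken mod 8.
Cross-terms: -10, -15, -6, -14, 2, -6, -1, -1  ⇒  Σ = -51
Signed area = Σ/2 = -25.5 (negative ⇒ clockwise traversal).

-25.5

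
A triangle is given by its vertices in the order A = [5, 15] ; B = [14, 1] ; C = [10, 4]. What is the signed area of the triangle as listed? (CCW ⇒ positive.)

Apply the shoelace (surveyor's) formula: 2A = Σ (x_i·y_{i+1} − x_{i+1}·y_i), indices taken mod 3.
Σ = (-205) + (46) + (130) = -29
Signed area = Σ/2 = -14.5 (negative ⇒ clockwise traversal).

-14.5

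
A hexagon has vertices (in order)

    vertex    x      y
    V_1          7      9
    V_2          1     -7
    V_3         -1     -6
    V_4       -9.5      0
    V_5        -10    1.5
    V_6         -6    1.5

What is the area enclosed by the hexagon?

106.375

Cross-terms: -58, -13, -57, -14.25, -6, -64.5  ⇒  Σ = -212.75
Area = |Σ|/2 = 106.375.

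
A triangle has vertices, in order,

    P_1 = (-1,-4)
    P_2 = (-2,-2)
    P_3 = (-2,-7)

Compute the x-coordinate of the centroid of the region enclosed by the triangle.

Apply the surveyor's formula. First the cross-terms c_i = x_i·y_{i+1} − x_{i+1}·y_i:
  -6, 10, 1  ⇒  2A = 5, A = 2.5.
Then Σ (x_i + x_{i+1})·c_i = -25, so x̄ = -25 / (6·2.5) = -5/3.

-5/3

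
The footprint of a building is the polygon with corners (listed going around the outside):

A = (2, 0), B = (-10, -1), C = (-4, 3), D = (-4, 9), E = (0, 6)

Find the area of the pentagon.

48

Apply the surveyor's formula: 2A = Σ (x_i·y_{i+1} − x_{i+1}·y_i), indices taken mod 5.
Σ = (-2) + (-34) + (-24) + (-24) + (-12) = -96
Area = |Σ|/2 = 48.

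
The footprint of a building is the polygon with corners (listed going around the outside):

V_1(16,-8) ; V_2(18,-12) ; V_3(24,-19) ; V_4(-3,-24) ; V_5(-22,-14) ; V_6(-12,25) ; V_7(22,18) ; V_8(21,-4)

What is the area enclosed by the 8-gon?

Apply the shoelace (surveyor's) formula: 2A = Σ (x_i·y_{i+1} − x_{i+1}·y_i), indices taken mod 8.
Σ = (-48) + (-54) + (-633) + (-486) + (-718) + (-766) + (-466) + (-104) = -3275
Area = |Σ|/2 = 1637.5.

1637.5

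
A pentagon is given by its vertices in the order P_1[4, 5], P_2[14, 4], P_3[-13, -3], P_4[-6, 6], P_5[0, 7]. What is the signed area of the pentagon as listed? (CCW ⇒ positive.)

Σ = (-54) + (10) + (-96) + (-42) + (-28) = -210
Signed area = Σ/2 = -105 (negative ⇒ clockwise traversal).

-105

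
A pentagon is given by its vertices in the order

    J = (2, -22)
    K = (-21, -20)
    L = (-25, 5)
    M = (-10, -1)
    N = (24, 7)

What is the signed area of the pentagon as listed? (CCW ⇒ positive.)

-810

Apply Gauss's area formula: 2A = Σ (x_i·y_{i+1} − x_{i+1}·y_i), indices taken mod 5.
J→K: (2)(-20) − (-21)(-22) = -502
K→L: (-21)(5) − (-25)(-20) = -605
L→M: (-25)(-1) − (-10)(5) = 75
M→N: (-10)(7) − (24)(-1) = -46
N→J: (24)(-22) − (2)(7) = -542
Σ = -1620
Signed area = Σ/2 = -810 (negative ⇒ clockwise traversal).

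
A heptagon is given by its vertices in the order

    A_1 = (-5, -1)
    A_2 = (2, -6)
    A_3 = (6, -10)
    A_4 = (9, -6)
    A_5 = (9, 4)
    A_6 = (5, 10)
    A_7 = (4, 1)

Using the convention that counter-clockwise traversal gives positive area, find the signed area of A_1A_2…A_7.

114

Apply the surveyor's formula: 2A = Σ (x_i·y_{i+1} − x_{i+1}·y_i), indices taken mod 7.
Σ = (32) + (16) + (54) + (90) + (70) + (-35) + (1) = 228
Signed area = Σ/2 = 114 (positive ⇒ counter-clockwise traversal).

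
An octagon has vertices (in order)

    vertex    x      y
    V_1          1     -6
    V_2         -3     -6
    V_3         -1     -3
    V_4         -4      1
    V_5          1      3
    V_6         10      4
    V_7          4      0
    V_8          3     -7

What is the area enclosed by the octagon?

64

Apply the shoelace formula: 2A = Σ (x_i·y_{i+1} − x_{i+1}·y_i), indices taken mod 8.
Cross-terms: -24, 3, -13, -13, -26, -16, -28, -11  ⇒  Σ = -128
Area = |Σ|/2 = 64.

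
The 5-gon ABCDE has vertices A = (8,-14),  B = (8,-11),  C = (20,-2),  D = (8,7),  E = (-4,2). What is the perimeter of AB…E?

|AB| = √((0)² + (3)²) = √9 = 3
|BC| = √((12)² + (9)²) = √225 = 15
|CD| = √((-12)² + (9)²) = √225 = 15
|DE| = √((-12)² + (-5)²) = √169 = 13
|EA| = √((12)² + (-16)²) = √400 = 20
Perimeter = 3 + 15 + 15 + 13 + 20 = 66.

66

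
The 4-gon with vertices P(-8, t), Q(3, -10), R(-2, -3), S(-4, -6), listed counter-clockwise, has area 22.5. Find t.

-6

Write out the shoelace sum; only the two edges meeting at P involve t:
2·Area = [((-4)·t − (-8)·(-6)) + ((-8)·(-10) − 3·t)] + -29
       = -7·t + 3 = 45
⇒ t = -6.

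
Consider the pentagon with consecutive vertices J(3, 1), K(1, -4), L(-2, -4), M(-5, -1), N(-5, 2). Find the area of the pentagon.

Apply the surveyor's formula: 2A = Σ (x_i·y_{i+1} − x_{i+1}·y_i), indices taken mod 5.
Σ = (-13) + (-12) + (-18) + (-15) + (-11) = -69
Area = |Σ|/2 = 34.5.

34.5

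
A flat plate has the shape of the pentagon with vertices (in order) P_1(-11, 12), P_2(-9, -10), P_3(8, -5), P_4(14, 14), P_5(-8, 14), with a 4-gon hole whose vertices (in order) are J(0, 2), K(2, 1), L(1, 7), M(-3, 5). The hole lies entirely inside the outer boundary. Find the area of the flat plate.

431

Outer boundary:
Apply the surveyor's formula: 2A = Σ (x_i·y_{i+1} − x_{i+1}·y_i), indices taken mod 5.
Σ = (218) + (125) + (182) + (308) + (58) = 891
Area = |Σ|/2 = 445.5.
Hole:
Σ = (-4) + (13) + (26) + (-6) = 29
Area = |Σ|/2 = 14.5.
Net area = 445.5 − 14.5 = 431.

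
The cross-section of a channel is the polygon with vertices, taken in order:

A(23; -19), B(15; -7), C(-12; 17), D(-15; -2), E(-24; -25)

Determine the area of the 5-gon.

Apply Gauss's area formula: 2A = Σ (x_i·y_{i+1} − x_{i+1}·y_i), indices taken mod 5.
Σ = (124) + (171) + (279) + (327) + (1031) = 1932
Area = |Σ|/2 = 966.

966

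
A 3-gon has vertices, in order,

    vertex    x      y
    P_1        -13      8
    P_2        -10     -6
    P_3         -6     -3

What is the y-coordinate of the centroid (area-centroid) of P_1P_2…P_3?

Apply the shoelace formula. First the cross-terms c_i = x_i·y_{i+1} − x_{i+1}·y_i:
  158, -6, -87  ⇒  2A = 65, A = 32.5.
Then Σ (y_i + y_{i+1})·c_i = -65, so ȳ = -65 / (6·32.5) = -1/3.

-1/3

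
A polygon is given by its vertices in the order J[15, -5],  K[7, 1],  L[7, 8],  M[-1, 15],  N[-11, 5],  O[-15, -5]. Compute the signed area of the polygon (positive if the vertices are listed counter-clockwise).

Apply Gauss's area formula: 2A = Σ (x_i·y_{i+1} − x_{i+1}·y_i), indices taken mod 6.
Σ = (50) + (49) + (113) + (160) + (130) + (150) = 652
Signed area = Σ/2 = 326 (positive ⇒ counter-clockwise traversal).

326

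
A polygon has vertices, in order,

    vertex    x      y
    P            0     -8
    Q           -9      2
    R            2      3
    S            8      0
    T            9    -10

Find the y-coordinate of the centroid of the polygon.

-767/279

Apply the shoelace (surveyor's) formula. First the cross-terms c_i = x_i·y_{i+1} − x_{i+1}·y_i:
  -72, -31, -24, -80, -72  ⇒  2A = -279, A = -139.5.
Then Σ (y_i + y_{i+1})·c_i = 2301, so ȳ = 2301 / (6·(-139.5)) = -767/279.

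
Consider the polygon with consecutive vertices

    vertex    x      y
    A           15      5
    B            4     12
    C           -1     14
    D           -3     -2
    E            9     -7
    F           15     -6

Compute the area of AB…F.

Apply the shoelace (surveyor's) formula: 2A = Σ (x_i·y_{i+1} − x_{i+1}·y_i), indices taken mod 6.
A→B: (15)(12) − (4)(5) = 160
B→C: (4)(14) − (-1)(12) = 68
C→D: (-1)(-2) − (-3)(14) = 44
D→E: (-3)(-7) − (9)(-2) = 39
E→F: (9)(-6) − (15)(-7) = 51
F→A: (15)(5) − (15)(-6) = 165
Σ = 527
Area = |Σ|/2 = 263.5.

263.5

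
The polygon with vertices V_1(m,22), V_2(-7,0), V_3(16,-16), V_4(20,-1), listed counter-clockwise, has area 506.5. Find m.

The doubled signed area Σ (x_i y_{i+1} − x_{i+1} y_i) is linear in m.
With m=0 it equals 1010; the coefficient of m is 1 (from the two edges through V_1).
So 1·m + 1010 = 2·506.5 = 1013 ⇒ m = 3.

3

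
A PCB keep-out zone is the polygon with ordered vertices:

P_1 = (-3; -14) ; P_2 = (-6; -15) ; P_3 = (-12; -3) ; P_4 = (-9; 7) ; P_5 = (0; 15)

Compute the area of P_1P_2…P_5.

201

Apply Gauss's area formula: 2A = Σ (x_i·y_{i+1} − x_{i+1}·y_i), indices taken mod 5.
Σ = (-39) + (-162) + (-111) + (-135) + (45) = -402
Area = |Σ|/2 = 201.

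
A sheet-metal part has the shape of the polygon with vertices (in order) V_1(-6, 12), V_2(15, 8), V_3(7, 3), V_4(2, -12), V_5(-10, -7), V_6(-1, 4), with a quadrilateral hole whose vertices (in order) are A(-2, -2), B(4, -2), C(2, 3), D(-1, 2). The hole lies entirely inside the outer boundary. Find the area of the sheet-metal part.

228.5

Outer boundary:
Apply the surveyor's formula: 2A = Σ (x_i·y_{i+1} − x_{i+1}·y_i), indices taken mod 6.
Cross-terms: -228, -11, -90, -134, -47, 12  ⇒  Σ = -498
Area = |Σ|/2 = 249.
Hole:
Apply the shoelace (surveyor's) formula: 2A = Σ (x_i·y_{i+1} − x_{i+1}·y_i), indices taken mod 4.
Cross-terms: 12, 16, 7, 6  ⇒  Σ = 41
Area = |Σ|/2 = 20.5.
Net area = 249 − 20.5 = 228.5.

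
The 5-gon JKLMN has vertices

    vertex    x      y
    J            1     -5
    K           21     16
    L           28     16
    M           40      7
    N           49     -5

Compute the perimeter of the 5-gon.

|JK| = √((20)² + (21)²) = √841 = 29
|KL| = √((7)² + (0)²) = √49 = 7
|LM| = √((12)² + (-9)²) = √225 = 15
|MN| = √((9)² + (-12)²) = √225 = 15
|NJ| = √((-48)² + (0)²) = √2304 = 48
Perimeter = 29 + 7 + 15 + 15 + 48 = 114.

114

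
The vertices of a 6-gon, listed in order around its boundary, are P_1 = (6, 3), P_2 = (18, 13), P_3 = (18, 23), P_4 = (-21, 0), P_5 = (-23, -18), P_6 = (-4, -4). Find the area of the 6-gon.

Apply the shoelace formula: 2A = Σ (x_i·y_{i+1} − x_{i+1}·y_i), indices taken mod 6.
Cross-terms: 24, 180, 483, 378, 20, 12  ⇒  Σ = 1097
Area = |Σ|/2 = 548.5.

548.5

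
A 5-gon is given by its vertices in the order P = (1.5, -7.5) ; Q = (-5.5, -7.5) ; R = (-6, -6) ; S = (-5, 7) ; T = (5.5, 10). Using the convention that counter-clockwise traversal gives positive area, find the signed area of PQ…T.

-140.625

Apply the shoelace formula: 2A = Σ (x_i·y_{i+1} − x_{i+1}·y_i), indices taken mod 5.
P→Q: (1.5)(-7.5) − (-5.5)(-7.5) = -52.5
Q→R: (-5.5)(-6) − (-6)(-7.5) = -12
R→S: (-6)(7) − (-5)(-6) = -72
S→T: (-5)(10) − (5.5)(7) = -88.5
T→P: (5.5)(-7.5) − (1.5)(10) = -56.25
Σ = -281.25
Signed area = Σ/2 = -140.625 (negative ⇒ clockwise traversal).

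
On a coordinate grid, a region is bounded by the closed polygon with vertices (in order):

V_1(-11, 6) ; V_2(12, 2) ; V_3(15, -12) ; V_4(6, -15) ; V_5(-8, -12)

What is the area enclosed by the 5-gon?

Apply the shoelace (surveyor's) formula: 2A = Σ (x_i·y_{i+1} − x_{i+1}·y_i), indices taken mod 5.
Σ = (-94) + (-174) + (-153) + (-192) + (-180) = -793
Area = |Σ|/2 = 396.5.

396.5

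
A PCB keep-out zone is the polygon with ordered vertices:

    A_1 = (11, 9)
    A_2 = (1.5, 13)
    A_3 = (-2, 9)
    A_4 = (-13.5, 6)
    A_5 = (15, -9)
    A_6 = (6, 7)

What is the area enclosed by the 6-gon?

Apply Gauss's area formula: 2A = Σ (x_i·y_{i+1} − x_{i+1}·y_i), indices taken mod 6.
A_1→A_2: (11)(13) − (1.5)(9) = 129.5
A_2→A_3: (1.5)(9) − (-2)(13) = 39.5
A_3→A_4: (-2)(6) − (-13.5)(9) = 109.5
A_4→A_5: (-13.5)(-9) − (15)(6) = 31.5
A_5→A_6: (15)(7) − (6)(-9) = 159
A_6→A_1: (6)(9) − (11)(7) = -23
Σ = 446
Area = |Σ|/2 = 223.

223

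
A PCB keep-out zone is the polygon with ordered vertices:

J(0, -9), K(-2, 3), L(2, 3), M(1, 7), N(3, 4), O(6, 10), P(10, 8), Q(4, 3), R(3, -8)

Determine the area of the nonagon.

76

J→K: (0)(3) − (-2)(-9) = -18
K→L: (-2)(3) − (2)(3) = -12
L→M: (2)(7) − (1)(3) = 11
M→N: (1)(4) − (3)(7) = -17
N→O: (3)(10) − (6)(4) = 6
O→P: (6)(8) − (10)(10) = -52
P→Q: (10)(3) − (4)(8) = -2
Q→R: (4)(-8) − (3)(3) = -41
R→J: (3)(-9) − (0)(-8) = -27
Σ = -152
Area = |Σ|/2 = 76.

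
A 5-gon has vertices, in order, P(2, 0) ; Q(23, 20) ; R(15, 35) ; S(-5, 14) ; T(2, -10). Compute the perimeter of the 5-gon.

|PQ| = √((21)² + (20)²) = √841 = 29
|QR| = √((-8)² + (15)²) = √289 = 17
|RS| = √((-20)² + (-21)²) = √841 = 29
|ST| = √((7)² + (-24)²) = √625 = 25
|TP| = √((0)² + (10)²) = √100 = 10
Perimeter = 29 + 17 + 29 + 25 + 10 = 110.

110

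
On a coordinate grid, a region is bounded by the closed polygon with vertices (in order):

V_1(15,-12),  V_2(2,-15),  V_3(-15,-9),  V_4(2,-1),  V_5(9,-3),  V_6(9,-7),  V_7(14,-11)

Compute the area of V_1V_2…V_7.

224

Apply the surveyor's formula: 2A = Σ (x_i·y_{i+1} − x_{i+1}·y_i), indices taken mod 7.
V_1→V_2: (15)(-15) − (2)(-12) = -201
V_2→V_3: (2)(-9) − (-15)(-15) = -243
V_3→V_4: (-15)(-1) − (2)(-9) = 33
V_4→V_5: (2)(-3) − (9)(-1) = 3
V_5→V_6: (9)(-7) − (9)(-3) = -36
V_6→V_7: (9)(-11) − (14)(-7) = -1
V_7→V_1: (14)(-12) − (15)(-11) = -3
Σ = -448
Area = |Σ|/2 = 224.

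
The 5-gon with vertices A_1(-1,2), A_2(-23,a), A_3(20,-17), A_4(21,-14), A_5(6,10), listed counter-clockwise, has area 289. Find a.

Write out the shoelace sum; only the two edges meeting at A_2 involve a:
2·Area = [((-1)·a − (-23)·2) + ((-23)·(-17) − 20·a)] + 393
       = -21·a + 830 = 578
⇒ a = 12.

12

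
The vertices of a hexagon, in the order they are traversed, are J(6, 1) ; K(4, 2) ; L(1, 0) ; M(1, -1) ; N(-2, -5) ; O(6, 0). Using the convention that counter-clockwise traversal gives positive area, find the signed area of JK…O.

17

Apply the surveyor's formula: 2A = Σ (x_i·y_{i+1} − x_{i+1}·y_i), indices taken mod 6.
Σ = (8) + (-2) + (-1) + (-7) + (30) + (6) = 34
Signed area = Σ/2 = 17 (positive ⇒ counter-clockwise traversal).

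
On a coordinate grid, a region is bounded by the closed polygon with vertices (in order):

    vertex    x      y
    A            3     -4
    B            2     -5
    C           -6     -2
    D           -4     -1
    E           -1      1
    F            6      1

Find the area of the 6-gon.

41

Apply Gauss's area formula: 2A = Σ (x_i·y_{i+1} − x_{i+1}·y_i), indices taken mod 6.
Cross-terms: -7, -34, -2, -5, -7, -27  ⇒  Σ = -82
Area = |Σ|/2 = 41.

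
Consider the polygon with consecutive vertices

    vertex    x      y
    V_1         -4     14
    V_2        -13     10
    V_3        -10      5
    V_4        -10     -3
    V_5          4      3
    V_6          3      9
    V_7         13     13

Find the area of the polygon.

211

Apply Gauss's area formula: 2A = Σ (x_i·y_{i+1} − x_{i+1}·y_i), indices taken mod 7.
Σ = (142) + (35) + (80) + (-18) + (27) + (-78) + (234) = 422
Area = |Σ|/2 = 211.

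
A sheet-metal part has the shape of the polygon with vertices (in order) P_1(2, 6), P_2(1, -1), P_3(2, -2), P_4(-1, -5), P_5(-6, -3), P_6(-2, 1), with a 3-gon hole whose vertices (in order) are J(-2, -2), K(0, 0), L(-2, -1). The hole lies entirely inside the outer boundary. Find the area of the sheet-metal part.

35.5

Outer boundary:
Apply the shoelace formula: 2A = Σ (x_i·y_{i+1} − x_{i+1}·y_i), indices taken mod 6.
Σ = (-8) + (0) + (-12) + (-27) + (-12) + (-14) = -73
Area = |Σ|/2 = 36.5.
Hole:
Apply the surveyor's formula: 2A = Σ (x_i·y_{i+1} − x_{i+1}·y_i), indices taken mod 3.
Σ = (0) + (0) + (2) = 2
Area = |Σ|/2 = 1.
Net area = 36.5 − 1 = 35.5.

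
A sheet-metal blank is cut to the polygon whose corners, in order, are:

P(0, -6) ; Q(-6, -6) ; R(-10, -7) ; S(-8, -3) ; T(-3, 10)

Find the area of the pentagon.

Apply the shoelace (surveyor's) formula: 2A = Σ (x_i·y_{i+1} − x_{i+1}·y_i), indices taken mod 5.
Σ = (-36) + (-18) + (-26) + (-89) + (18) = -151
Area = |Σ|/2 = 75.5.

75.5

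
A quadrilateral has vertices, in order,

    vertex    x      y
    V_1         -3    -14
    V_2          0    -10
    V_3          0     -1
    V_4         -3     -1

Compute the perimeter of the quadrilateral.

30

|V_1V_2| = √((3)² + (4)²) = √25 = 5
|V_2V_3| = √((0)² + (9)²) = √81 = 9
|V_3V_4| = √((-3)² + (0)²) = √9 = 3
|V_4V_1| = √((0)² + (-13)²) = √169 = 13
Perimeter = 5 + 9 + 3 + 13 = 30.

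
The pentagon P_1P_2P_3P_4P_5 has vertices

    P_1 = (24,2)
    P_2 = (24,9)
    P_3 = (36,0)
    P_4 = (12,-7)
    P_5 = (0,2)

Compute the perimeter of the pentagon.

|P_1P_2| = √((0)² + (7)²) = √49 = 7
|P_2P_3| = √((12)² + (-9)²) = √225 = 15
|P_3P_4| = √((-24)² + (-7)²) = √625 = 25
|P_4P_5| = √((-12)² + (9)²) = √225 = 15
|P_5P_1| = √((24)² + (0)²) = √576 = 24
Perimeter = 7 + 15 + 25 + 15 + 24 = 86.

86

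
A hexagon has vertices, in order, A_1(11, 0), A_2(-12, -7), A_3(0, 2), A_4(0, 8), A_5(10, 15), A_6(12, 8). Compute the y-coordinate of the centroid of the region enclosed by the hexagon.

Apply the shoelace (surveyor's) formula. First the cross-terms c_i = x_i·y_{i+1} − x_{i+1}·y_i:
  -77, -24, 0, -80, -100, -88  ⇒  2A = -369, A = -184.5.
Then Σ (y_i + y_{i+1})·c_i = -4185, so ȳ = -4185 / (6·(-184.5)) = 155/41.

155/41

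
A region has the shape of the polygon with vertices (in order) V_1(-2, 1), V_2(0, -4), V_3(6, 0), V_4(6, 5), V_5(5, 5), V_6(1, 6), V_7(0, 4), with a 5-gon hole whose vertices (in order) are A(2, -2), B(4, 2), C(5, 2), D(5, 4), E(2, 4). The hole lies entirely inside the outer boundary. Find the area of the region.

42

Outer boundary:
Apply the shoelace (surveyor's) formula: 2A = Σ (x_i·y_{i+1} − x_{i+1}·y_i), indices taken mod 7.
Σ = (8) + (24) + (30) + (5) + (25) + (4) + (8) = 104
Area = |Σ|/2 = 52.
Hole:
Cross-terms: 12, -2, 10, 12, -12  ⇒  Σ = 20
Area = |Σ|/2 = 10.
Net area = 52 − 10 = 42.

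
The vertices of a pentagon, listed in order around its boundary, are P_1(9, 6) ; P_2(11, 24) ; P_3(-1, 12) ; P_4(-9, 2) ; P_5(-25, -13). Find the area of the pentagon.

273

Apply the shoelace (surveyor's) formula: 2A = Σ (x_i·y_{i+1} − x_{i+1}·y_i), indices taken mod 5.
Σ = (150) + (156) + (106) + (167) + (-33) = 546
Area = |Σ|/2 = 273.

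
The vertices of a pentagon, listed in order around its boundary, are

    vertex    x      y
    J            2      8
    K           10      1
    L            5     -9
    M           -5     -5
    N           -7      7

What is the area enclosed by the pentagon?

191.5

Apply the shoelace (surveyor's) formula: 2A = Σ (x_i·y_{i+1} − x_{i+1}·y_i), indices taken mod 5.
Σ = (-78) + (-95) + (-70) + (-70) + (-70) = -383
Area = |Σ|/2 = 191.5.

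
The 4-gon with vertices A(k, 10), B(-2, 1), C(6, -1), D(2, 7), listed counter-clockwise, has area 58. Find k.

Write out the shoelace sum; only the two edges meeting at A involve k:
2·Area = [(2·10 − k·7) + (k·1 − (-2)·10)] + 40
       = -6·k + 80 = 116
⇒ k = -6.

-6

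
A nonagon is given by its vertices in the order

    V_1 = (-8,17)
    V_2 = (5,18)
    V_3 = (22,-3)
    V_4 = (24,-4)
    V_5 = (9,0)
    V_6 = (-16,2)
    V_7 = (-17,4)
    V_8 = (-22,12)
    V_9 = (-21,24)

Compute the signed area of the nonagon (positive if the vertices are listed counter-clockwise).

V_1→V_2: (-8)(18) − (5)(17) = -229
V_2→V_3: (5)(-3) − (22)(18) = -411
V_3→V_4: (22)(-4) − (24)(-3) = -16
V_4→V_5: (24)(0) − (9)(-4) = 36
V_5→V_6: (9)(2) − (-16)(0) = 18
V_6→V_7: (-16)(4) − (-17)(2) = -30
V_7→V_8: (-17)(12) − (-22)(4) = -116
V_8→V_9: (-22)(24) − (-21)(12) = -276
V_9→V_1: (-21)(17) − (-8)(24) = -165
Σ = -1189
Signed area = Σ/2 = -594.5 (negative ⇒ clockwise traversal).

-594.5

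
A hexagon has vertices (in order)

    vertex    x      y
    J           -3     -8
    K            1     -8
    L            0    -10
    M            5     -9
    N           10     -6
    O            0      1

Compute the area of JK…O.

Apply the shoelace (surveyor's) formula: 2A = Σ (x_i·y_{i+1} − x_{i+1}·y_i), indices taken mod 6.
Σ = (32) + (-10) + (50) + (60) + (10) + (3) = 145
Area = |Σ|/2 = 72.5.

72.5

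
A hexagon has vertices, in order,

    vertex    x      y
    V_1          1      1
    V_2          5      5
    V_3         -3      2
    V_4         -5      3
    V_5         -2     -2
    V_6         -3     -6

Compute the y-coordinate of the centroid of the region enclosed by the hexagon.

133/153

Apply the shoelace formula. First the cross-terms c_i = x_i·y_{i+1} − x_{i+1}·y_i:
  0, 25, 1, 16, 6, 3  ⇒  2A = 51, A = 25.5.
Then Σ (y_i + y_{i+1})·c_i = 133, so ȳ = 133 / (6·25.5) = 133/153.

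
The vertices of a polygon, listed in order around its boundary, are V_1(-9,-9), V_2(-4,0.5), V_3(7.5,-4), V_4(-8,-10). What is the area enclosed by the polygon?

76.625

Σ = (-40.5) + (12.25) + (-107) + (-18) = -153.25
Area = |Σ|/2 = 76.625.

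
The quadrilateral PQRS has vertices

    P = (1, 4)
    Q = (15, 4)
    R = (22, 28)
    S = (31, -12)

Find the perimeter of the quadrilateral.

114

|PQ| = √((14)² + (0)²) = √196 = 14
|QR| = √((7)² + (24)²) = √625 = 25
|RS| = √((9)² + (-40)²) = √1681 = 41
|SP| = √((-30)² + (16)²) = √1156 = 34
Perimeter = 14 + 25 + 41 + 34 = 114.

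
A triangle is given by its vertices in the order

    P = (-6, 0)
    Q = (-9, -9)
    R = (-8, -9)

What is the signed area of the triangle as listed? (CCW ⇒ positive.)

4.5

Apply the shoelace formula: 2A = Σ (x_i·y_{i+1} − x_{i+1}·y_i), indices taken mod 3.
Cross-terms: 54, 9, -54  ⇒  Σ = 9
Signed area = Σ/2 = 4.5 (positive ⇒ counter-clockwise traversal).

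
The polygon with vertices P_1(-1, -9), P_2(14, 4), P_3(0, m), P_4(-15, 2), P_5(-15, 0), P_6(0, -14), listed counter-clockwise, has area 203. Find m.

2

The doubled signed area Σ (x_i y_{i+1} − x_{i+1} y_i) is linear in m.
With m=0 it equals 348; the coefficient of m is 29 (from the two edges through P_3).
So 29·m + 348 = 2·203 = 406 ⇒ m = 2.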